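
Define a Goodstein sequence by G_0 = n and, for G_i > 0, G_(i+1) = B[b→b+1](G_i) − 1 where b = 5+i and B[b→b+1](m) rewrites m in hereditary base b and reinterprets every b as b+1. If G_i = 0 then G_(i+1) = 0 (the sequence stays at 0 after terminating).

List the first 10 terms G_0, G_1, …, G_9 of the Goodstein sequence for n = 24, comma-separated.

[0] 24 ≡ 4·5 + 4 (base 5). Lift 6: 28. −1: 27.
[1] 27 ≡ 4·6 + 3 (base 6). Lift 7: 31. −1: 30.
[2] 30 ≡ 4·7 + 2 (base 7). Lift 8: 34. −1: 33.
[3] 33 ≡ 4·8 + 1 (base 8). Lift 9: 37. −1: 36.
[4] 36 ≡ 4·9 (base 9). Lift 10: 40. −1: 39.
[5] 39 ≡ 3·10 + 9 (base 10). Lift 11: 42. −1: 41.
[6] 41 ≡ 3·11 + 8 (base 11). Lift 12: 44. −1: 43.
[7] 43 ≡ 3·12 + 7 (base 12). Lift 13: 46. −1: 45.
[8] 45 ≡ 3·13 + 6 (base 13). Lift 14: 48. −1: 47.

24, 27, 30, 33, 36, 39, 41, 43, 45, 47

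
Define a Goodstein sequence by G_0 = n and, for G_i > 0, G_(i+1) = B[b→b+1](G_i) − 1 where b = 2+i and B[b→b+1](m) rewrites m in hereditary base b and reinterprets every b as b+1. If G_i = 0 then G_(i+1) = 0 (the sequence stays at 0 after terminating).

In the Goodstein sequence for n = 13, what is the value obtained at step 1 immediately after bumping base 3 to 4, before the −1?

base 2: 13 = 2^(2 + 1) + 2^2 + 1; at 3: 3^(3 + 1) + 3^3 + 1 = 109; next = 108
base 3: 108 = 3^(3 + 1) + 3^3; at 4: 4^(4 + 1) + 4^4 = 1280; next = 1279

1280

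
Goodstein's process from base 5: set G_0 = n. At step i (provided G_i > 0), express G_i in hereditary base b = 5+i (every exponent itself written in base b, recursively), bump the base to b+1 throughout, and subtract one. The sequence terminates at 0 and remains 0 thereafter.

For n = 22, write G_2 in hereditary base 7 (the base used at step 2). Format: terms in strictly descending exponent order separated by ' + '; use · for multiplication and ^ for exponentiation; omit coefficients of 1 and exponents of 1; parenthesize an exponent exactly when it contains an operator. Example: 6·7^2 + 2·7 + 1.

step 0: 22 = 4·5 + 2; sub 6 for 5: 4·6 + 2; = 26; G_1 = 26−1 = 25
step 1: 25 = 4·6 + 1; sub 7 for 6: 4·7 + 1; = 29; G_2 = 29−1 = 28

4·7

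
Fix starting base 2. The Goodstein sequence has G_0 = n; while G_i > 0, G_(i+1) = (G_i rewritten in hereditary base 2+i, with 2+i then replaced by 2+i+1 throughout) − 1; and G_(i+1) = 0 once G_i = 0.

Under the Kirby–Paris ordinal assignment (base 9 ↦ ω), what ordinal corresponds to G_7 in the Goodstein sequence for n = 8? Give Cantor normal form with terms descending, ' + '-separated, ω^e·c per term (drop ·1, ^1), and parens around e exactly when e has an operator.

ω^ω·2 + ω^2·2 + ω + 2

[0] 8 ≡ 2^(2 + 1) (base 2). Lift 3: 81. −1: 80.
[1] 80 ≡ 2·3^3 + 2·3^2 + 2·3 + 2 (base 3). Lift 4: 554. −1: 553.
[2] 553 ≡ 2·4^4 + 2·4^2 + 2·4 + 1 (base 4). Lift 5: 6311. −1: 6310.
[3] 6310 ≡ 2·5^5 + 2·5^2 + 2·5 (base 5). Lift 6: 93396. −1: 93395.
[4] 93395 ≡ 2·6^6 + 2·6^2 + 6 + 5 (base 6). Lift 7: 1647196. −1: 1647195.
[5] 1647195 ≡ 2·7^7 + 2·7^2 + 7 + 4 (base 7). Lift 8: 33554572. −1: 33554571.
[6] 33554571 ≡ 2·8^8 + 2·8^2 + 8 + 3 (base 8). Lift 9: 774841152. −1: 774841151.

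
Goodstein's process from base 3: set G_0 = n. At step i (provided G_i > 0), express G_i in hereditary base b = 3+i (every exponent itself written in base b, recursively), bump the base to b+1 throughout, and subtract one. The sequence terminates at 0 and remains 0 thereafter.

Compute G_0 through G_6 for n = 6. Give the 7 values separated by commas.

6, 7, 7, 7, 7, 7, 6

G_0 = 6. HB_3(6) = 2·3. Bump = 8. G_1 = 7.
G_1 = 7. HB_4(7) = 4 + 3. Bump = 8. G_2 = 7.
G_2 = 7. HB_5(7) = 5 + 2. Bump = 8. G_3 = 7.
G_3 = 7. HB_6(7) = 6 + 1. Bump = 8. G_4 = 7.
G_4 = 7. HB_7(7) = 7. Bump = 8. G_5 = 7.
G_5 = 7. HB_8(7) = 7. Bump = 7. G_6 = 6.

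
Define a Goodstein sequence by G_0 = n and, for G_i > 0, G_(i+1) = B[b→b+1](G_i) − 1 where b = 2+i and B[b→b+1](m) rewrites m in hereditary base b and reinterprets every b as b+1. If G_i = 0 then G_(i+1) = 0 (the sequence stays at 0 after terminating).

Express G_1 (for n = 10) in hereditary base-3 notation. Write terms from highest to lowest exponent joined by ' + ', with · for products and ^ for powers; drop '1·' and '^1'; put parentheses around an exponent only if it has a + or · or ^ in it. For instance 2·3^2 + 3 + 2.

10 —HB2→ 2^(2 + 1) + 2 —bump→ 3^(3 + 1) + 3 = 84 —(−1)→ 83
83 —HB3→ 3^(3 + 1) + 2 —bump→ 4^(4 + 1) + 2 = 1026 —(−1)→ 1025

3^(3 + 1) + 2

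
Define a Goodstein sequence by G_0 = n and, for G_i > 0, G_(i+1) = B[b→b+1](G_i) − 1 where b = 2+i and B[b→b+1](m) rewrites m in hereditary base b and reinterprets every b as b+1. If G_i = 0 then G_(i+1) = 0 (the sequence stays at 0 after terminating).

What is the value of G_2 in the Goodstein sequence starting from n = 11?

base 2: 11 = 2^(2 + 1) + 2 + 1; at 3: 3^(3 + 1) + 3 + 1 = 85; next = 84
base 3: 84 = 3^(3 + 1) + 3; at 4: 4^(4 + 1) + 4 = 1028; next = 1027
base 4: 1027 = 4^(4 + 1) + 3; at 5: 5^(5 + 1) + 3 = 15628; next = 15627

1027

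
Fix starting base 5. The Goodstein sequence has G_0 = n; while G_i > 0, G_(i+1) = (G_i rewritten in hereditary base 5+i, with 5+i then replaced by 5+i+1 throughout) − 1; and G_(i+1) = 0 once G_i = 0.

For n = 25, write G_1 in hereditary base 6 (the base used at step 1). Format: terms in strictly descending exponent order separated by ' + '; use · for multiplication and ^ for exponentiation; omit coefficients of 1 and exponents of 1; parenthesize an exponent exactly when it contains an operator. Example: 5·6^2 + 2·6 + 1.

5·6 + 5

step 0: 25 = 5^2; sub 6 for 5: 6^2; = 36; G_1 = 36−1 = 35
step 1: 35 = 5·6 + 5; sub 7 for 6: 5·7 + 5; = 40; G_2 = 40−1 = 39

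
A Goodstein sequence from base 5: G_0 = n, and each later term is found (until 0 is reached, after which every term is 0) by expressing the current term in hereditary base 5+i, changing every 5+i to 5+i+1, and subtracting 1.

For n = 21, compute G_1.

i=0: 21 = 4·5 + 1 (b=5); 5→6: 4·6 + 1 = 25; 25−1 = 24
i=1: 24 = 4·6 (b=6); 6→7: 4·7 = 28; 28−1 = 27

24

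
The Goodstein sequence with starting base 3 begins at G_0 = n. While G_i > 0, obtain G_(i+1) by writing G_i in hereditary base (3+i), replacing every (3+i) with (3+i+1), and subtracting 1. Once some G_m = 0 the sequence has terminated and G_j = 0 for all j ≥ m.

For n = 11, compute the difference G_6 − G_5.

4

(0) 11|_3 = 3^2 + 2 ↦ 4^2 + 2|_4 = 18 ⇒ 17
(1) 17|_4 = 4^2 + 1 ↦ 5^2 + 1|_5 = 26 ⇒ 25
(2) 25|_5 = 5^2 ↦ 6^2|_6 = 36 ⇒ 35
(3) 35|_6 = 5·6 + 5 ↦ 5·7 + 5|_7 = 40 ⇒ 39
(4) 39|_7 = 5·7 + 4 ↦ 5·8 + 4|_8 = 44 ⇒ 43
(5) 43|_8 = 5·8 + 3 ↦ 5·9 + 3|_9 = 48 ⇒ 47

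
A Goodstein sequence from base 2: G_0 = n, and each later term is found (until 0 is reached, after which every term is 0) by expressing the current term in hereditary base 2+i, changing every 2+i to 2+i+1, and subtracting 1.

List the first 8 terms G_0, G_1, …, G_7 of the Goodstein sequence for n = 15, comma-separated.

15 —HB2→ 2^(2 + 1) + 2^2 + 2 + 1 —bump→ 3^(3 + 1) + 3^3 + 3 + 1 = 112 —(−1)→ 111
111 —HB3→ 3^(3 + 1) + 3^3 + 3 —bump→ 4^(4 + 1) + 4^4 + 4 = 1284 —(−1)→ 1283
1283 —HB4→ 4^(4 + 1) + 4^4 + 3 —bump→ 5^(5 + 1) + 5^5 + 3 = 18753 —(−1)→ 18752
18752 —HB5→ 5^(5 + 1) + 5^5 + 2 —bump→ 6^(6 + 1) + 6^6 + 2 = 326594 —(−1)→ 326593
326593 —HB6→ 6^(6 + 1) + 6^6 + 1 —bump→ 7^(7 + 1) + 7^7 + 1 = 6588345 —(−1)→ 6588344
6588344 —HB7→ 7^(7 + 1) + 7^7 —bump→ 8^(8 + 1) + 8^8 = 150994944 —(−1)→ 150994943
150994943 —HB8→ 8^(8 + 1) + 7·8^7 + 7·8^6 + 7·8^5 + 7·8^4 + 7·8^3 + 7·8^2 + 7·8 + 7 —bump→ 9^(9 + 1) + 7·9^7 + 7·9^6 + 7·9^5 + 7·9^4 + 7·9^3 + 7·9^2 + 7·9 + 7 = 3524450281 —(−1)→ 3524450280

15, 111, 1283, 18752, 326593, 6588344, 150994943, 3524450280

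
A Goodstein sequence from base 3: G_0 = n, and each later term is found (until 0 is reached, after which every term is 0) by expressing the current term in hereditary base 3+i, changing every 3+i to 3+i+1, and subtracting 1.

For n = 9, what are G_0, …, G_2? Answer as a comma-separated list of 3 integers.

base 3: 9 = 3^2; at 4: 4^2 = 16; next = 15
base 4: 15 = 3·4 + 3; at 5: 3·5 + 3 = 18; next = 17

9, 15, 17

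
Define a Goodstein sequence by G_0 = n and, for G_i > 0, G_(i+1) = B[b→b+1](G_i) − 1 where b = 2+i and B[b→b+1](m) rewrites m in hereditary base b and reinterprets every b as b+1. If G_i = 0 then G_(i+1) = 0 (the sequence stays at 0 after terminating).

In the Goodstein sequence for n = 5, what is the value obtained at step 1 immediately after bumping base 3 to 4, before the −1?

256

G_0=5  [base 2] 2^2 + 1  →[2↦3]→  3^3 + 1 = 28  −1 ⇒ G_1=27
G_1=27  [base 3] 3^3  →[3↦4]→  4^4 = 256  −1 ⇒ G_2=255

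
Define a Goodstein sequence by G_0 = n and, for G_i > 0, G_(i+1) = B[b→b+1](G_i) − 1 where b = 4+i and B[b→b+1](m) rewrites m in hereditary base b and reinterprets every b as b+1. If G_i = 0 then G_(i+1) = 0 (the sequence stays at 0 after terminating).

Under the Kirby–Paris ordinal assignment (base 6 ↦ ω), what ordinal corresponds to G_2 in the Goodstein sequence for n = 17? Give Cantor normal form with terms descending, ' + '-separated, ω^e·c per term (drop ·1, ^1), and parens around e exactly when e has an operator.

i=0: 17 = 4^2 + 1 (b=4); 4→5: 5^2 + 1 = 26; 26−1 = 25
i=1: 25 = 5^2 (b=5); 5→6: 6^2 = 36; 36−1 = 35
i=2: 35 = 5·6 + 5 (b=6); 6→7: 5·7 + 5 = 40; 40−1 = 39

ω·5 + 5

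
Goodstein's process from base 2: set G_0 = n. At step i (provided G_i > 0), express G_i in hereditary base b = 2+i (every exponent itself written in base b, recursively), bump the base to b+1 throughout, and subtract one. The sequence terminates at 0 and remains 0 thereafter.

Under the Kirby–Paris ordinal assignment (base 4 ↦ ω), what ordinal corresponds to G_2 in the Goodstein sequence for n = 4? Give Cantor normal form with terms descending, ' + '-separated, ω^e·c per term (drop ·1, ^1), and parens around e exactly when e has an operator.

base 2: 4 = 2^2; at 3: 3^3 = 27; next = 26
base 3: 26 = 2·3^2 + 2·3 + 2; at 4: 2·4^2 + 2·4 + 2 = 42; next = 41
base 4: 41 = 2·4^2 + 2·4 + 1; at 5: 2·5^2 + 2·5 + 1 = 61; next = 60

ω^2·2 + ω·2 + 1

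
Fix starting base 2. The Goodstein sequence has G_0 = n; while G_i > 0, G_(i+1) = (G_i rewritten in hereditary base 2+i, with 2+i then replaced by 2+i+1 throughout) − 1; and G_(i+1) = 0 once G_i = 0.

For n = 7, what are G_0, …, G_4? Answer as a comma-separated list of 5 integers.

7, 30, 259, 3127, 46657

G_0 = 7. HB_2(7) = 2^2 + 2 + 1. Bump = 31. G_1 = 30.
G_1 = 30. HB_3(30) = 3^3 + 3. Bump = 260. G_2 = 259.
G_2 = 259. HB_4(259) = 4^4 + 3. Bump = 3128. G_3 = 3127.
G_3 = 3127. HB_5(3127) = 5^5 + 2. Bump = 46658. G_4 = 46657.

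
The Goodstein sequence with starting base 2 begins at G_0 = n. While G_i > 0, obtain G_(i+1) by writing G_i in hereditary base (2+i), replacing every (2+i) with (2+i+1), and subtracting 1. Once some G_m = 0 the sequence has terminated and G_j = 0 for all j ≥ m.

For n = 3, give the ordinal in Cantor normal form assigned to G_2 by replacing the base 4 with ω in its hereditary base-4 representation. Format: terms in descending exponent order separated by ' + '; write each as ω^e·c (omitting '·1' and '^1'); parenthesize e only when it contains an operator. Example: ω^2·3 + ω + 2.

(0) 3|_2 = 2 + 1 ↦ 3 + 1|_3 = 4 ⇒ 3
(1) 3|_3 = 3 ↦ 4|_4 = 4 ⇒ 3

3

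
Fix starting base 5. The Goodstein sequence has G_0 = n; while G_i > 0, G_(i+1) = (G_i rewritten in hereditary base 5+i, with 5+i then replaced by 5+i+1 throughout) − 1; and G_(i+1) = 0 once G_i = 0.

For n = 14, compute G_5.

19

step 0: 14 = 2·5 + 4; sub 6 for 5: 2·6 + 4; = 16; G_1 = 16−1 = 15
step 1: 15 = 2·6 + 3; sub 7 for 6: 2·7 + 3; = 17; G_2 = 17−1 = 16
step 2: 16 = 2·7 + 2; sub 8 for 7: 2·8 + 2; = 18; G_3 = 18−1 = 17
step 3: 17 = 2·8 + 1; sub 9 for 8: 2·9 + 1; = 19; G_4 = 19−1 = 18
step 4: 18 = 2·9; sub 10 for 9: 2·10; = 20; G_5 = 20−1 = 19
step 5: 19 = 10 + 9; sub 11 for 10: 11 + 9; = 20; G_6 = 20−1 = 19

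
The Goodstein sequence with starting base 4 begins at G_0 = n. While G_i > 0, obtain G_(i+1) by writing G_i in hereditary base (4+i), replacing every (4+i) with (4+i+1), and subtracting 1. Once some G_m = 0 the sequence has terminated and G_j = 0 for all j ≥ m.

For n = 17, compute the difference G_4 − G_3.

4

i=0: 17 = 4^2 + 1 (b=4); 4→5: 5^2 + 1 = 26; 26−1 = 25
i=1: 25 = 5^2 (b=5); 5→6: 6^2 = 36; 36−1 = 35
i=2: 35 = 5·6 + 5 (b=6); 6→7: 5·7 + 5 = 40; 40−1 = 39
i=3: 39 = 5·7 + 4 (b=7); 7→8: 5·8 + 4 = 44; 44−1 = 43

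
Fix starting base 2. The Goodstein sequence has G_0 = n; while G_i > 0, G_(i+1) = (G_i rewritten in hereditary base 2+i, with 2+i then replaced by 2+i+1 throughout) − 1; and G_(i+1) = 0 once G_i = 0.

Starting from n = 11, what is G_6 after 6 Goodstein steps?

134217727

11 —HB2→ 2^(2 + 1) + 2 + 1 —bump→ 3^(3 + 1) + 3 + 1 = 85 —(−1)→ 84
84 —HB3→ 3^(3 + 1) + 3 —bump→ 4^(4 + 1) + 4 = 1028 —(−1)→ 1027
1027 —HB4→ 4^(4 + 1) + 3 —bump→ 5^(5 + 1) + 3 = 15628 —(−1)→ 15627
15627 —HB5→ 5^(5 + 1) + 2 —bump→ 6^(6 + 1) + 2 = 279938 —(−1)→ 279937
279937 —HB6→ 6^(6 + 1) + 1 —bump→ 7^(7 + 1) + 1 = 5764802 —(−1)→ 5764801
5764801 —HB7→ 7^(7 + 1) —bump→ 8^(8 + 1) = 134217728 —(−1)→ 134217727
134217727 —HB8→ 7·8^8 + 7·8^7 + 7·8^6 + 7·8^5 + 7·8^4 + 7·8^3 + 7·8^2 + 7·8 + 7 —bump→ 7·9^9 + 7·9^7 + 7·9^6 + 7·9^5 + 7·9^4 + 7·9^3 + 7·9^2 + 7·9 + 7 = 2749609303 —(−1)→ 2749609302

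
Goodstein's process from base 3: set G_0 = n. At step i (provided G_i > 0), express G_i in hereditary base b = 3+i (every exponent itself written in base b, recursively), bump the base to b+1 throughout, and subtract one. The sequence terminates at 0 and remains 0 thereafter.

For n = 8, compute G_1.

i=0: 8 = 2·3 + 2 (b=3); 3→4: 2·4 + 2 = 10; 10−1 = 9
i=1: 9 = 2·4 + 1 (b=4); 4→5: 2·5 + 1 = 11; 11−1 = 10

9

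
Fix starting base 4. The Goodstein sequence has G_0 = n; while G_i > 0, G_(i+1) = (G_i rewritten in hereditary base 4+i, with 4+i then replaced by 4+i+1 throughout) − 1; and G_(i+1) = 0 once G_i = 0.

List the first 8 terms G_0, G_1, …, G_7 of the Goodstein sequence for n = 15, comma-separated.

G_0 = 15. HB_4(15) = 3·4 + 3. Bump = 18. G_1 = 17.
G_1 = 17. HB_5(17) = 3·5 + 2. Bump = 20. G_2 = 19.
G_2 = 19. HB_6(19) = 3·6 + 1. Bump = 22. G_3 = 21.
G_3 = 21. HB_7(21) = 3·7. Bump = 24. G_4 = 23.
G_4 = 23. HB_8(23) = 2·8 + 7. Bump = 25. G_5 = 24.
G_5 = 24. HB_9(24) = 2·9 + 6. Bump = 26. G_6 = 25.
G_6 = 25. HB_10(25) = 2·10 + 5. Bump = 27. G_7 = 26.

15, 17, 19, 21, 23, 24, 25, 26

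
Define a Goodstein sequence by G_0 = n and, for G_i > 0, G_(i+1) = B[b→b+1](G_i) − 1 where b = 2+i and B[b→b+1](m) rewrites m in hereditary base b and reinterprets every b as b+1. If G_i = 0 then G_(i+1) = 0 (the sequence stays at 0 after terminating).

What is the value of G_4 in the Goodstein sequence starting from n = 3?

1

G_0 = 3. HB_2(3) = 2 + 1. Bump = 4. G_1 = 3.
G_1 = 3. HB_3(3) = 3. Bump = 4. G_2 = 3.
G_2 = 3. HB_4(3) = 3. Bump = 3. G_3 = 2.
G_3 = 2. HB_5(2) = 2. Bump = 2. G_4 = 1.
G_4 = 1. HB_6(1) = 1. Bump = 1. G_5 = 0.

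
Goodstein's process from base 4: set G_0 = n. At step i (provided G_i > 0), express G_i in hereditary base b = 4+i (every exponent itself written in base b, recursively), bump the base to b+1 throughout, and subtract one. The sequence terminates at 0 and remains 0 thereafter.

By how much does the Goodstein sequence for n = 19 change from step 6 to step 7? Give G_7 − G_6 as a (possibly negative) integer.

6

19 —HB4→ 4^2 + 3 —bump→ 5^2 + 3 = 28 —(−1)→ 27
27 —HB5→ 5^2 + 2 —bump→ 6^2 + 2 = 38 —(−1)→ 37
37 —HB6→ 6^2 + 1 —bump→ 7^2 + 1 = 50 —(−1)→ 49
49 —HB7→ 7^2 —bump→ 8^2 = 64 —(−1)→ 63
63 —HB8→ 7·8 + 7 —bump→ 7·9 + 7 = 70 —(−1)→ 69
69 —HB9→ 7·9 + 6 —bump→ 7·10 + 6 = 76 —(−1)→ 75
75 —HB10→ 7·10 + 5 —bump→ 7·11 + 5 = 82 —(−1)→ 81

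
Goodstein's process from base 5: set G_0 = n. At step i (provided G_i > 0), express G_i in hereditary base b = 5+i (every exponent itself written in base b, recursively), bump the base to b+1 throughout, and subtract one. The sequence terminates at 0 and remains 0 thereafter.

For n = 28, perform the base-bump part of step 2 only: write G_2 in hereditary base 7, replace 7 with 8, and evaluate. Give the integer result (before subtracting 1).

step 0: 28 = 5^2 + 3; sub 6 for 5: 6^2 + 3; = 39; G_1 = 39−1 = 38
step 1: 38 = 6^2 + 2; sub 7 for 6: 7^2 + 2; = 51; G_2 = 51−1 = 50
step 2: 50 = 7^2 + 1; sub 8 for 7: 8^2 + 1; = 65; G_3 = 65−1 = 64

65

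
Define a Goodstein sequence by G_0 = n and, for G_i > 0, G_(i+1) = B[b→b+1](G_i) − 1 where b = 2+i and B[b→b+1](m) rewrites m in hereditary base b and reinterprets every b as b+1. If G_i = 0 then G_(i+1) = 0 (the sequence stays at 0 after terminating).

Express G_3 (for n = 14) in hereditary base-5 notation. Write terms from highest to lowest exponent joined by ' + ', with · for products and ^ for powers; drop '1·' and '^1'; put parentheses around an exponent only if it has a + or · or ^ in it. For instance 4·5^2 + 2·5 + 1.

step 0: 14 = 2^(2 + 1) + 2^2 + 2; sub 3 for 2: 3^(3 + 1) + 3^3 + 3; = 111; G_1 = 111−1 = 110
step 1: 110 = 3^(3 + 1) + 3^3 + 2; sub 4 for 3: 4^(4 + 1) + 4^4 + 2; = 1282; G_2 = 1282−1 = 1281
step 2: 1281 = 4^(4 + 1) + 4^4 + 1; sub 5 for 4: 5^(5 + 1) + 5^5 + 1; = 18751; G_3 = 18751−1 = 18750
step 3: 18750 = 5^(5 + 1) + 5^5; sub 6 for 5: 6^(6 + 1) + 6^6; = 326592; G_4 = 326592−1 = 326591

5^(5 + 1) + 5^5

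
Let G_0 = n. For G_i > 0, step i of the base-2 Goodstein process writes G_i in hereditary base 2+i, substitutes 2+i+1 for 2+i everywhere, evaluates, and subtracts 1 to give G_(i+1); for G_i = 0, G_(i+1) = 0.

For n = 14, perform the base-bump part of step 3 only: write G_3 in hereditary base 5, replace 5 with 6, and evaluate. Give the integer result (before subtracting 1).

G_0=14  [base 2] 2^(2 + 1) + 2^2 + 2  →[2↦3]→  3^(3 + 1) + 3^3 + 3 = 111  −1 ⇒ G_1=110
G_1=110  [base 3] 3^(3 + 1) + 3^3 + 2  →[3↦4]→  4^(4 + 1) + 4^4 + 2 = 1282  −1 ⇒ G_2=1281
G_2=1281  [base 4] 4^(4 + 1) + 4^4 + 1  →[4↦5]→  5^(5 + 1) + 5^5 + 1 = 18751  −1 ⇒ G_3=18750
G_3=18750  [base 5] 5^(5 + 1) + 5^5  →[5↦6]→  6^(6 + 1) + 6^6 = 326592  −1 ⇒ G_4=326591

326592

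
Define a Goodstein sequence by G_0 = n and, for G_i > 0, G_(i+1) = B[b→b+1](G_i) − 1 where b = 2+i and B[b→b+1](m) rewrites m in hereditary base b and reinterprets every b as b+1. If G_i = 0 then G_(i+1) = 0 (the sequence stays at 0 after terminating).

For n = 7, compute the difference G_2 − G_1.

229

step 0: 7 = 2^2 + 2 + 1; sub 3 for 2: 3^3 + 3 + 1; = 31; G_1 = 31−1 = 30
step 1: 30 = 3^3 + 3; sub 4 for 3: 4^4 + 4; = 260; G_2 = 260−1 = 259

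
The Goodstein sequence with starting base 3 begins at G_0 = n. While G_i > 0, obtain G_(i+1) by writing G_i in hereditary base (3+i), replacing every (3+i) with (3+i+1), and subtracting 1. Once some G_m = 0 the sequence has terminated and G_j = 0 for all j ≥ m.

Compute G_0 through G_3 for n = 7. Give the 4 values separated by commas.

G_0 = 7. HB_3(7) = 2·3 + 1. Bump = 9. G_1 = 8.
G_1 = 8. HB_4(8) = 2·4. Bump = 10. G_2 = 9.
G_2 = 9. HB_5(9) = 5 + 4. Bump = 10. G_3 = 9.

7, 8, 9, 9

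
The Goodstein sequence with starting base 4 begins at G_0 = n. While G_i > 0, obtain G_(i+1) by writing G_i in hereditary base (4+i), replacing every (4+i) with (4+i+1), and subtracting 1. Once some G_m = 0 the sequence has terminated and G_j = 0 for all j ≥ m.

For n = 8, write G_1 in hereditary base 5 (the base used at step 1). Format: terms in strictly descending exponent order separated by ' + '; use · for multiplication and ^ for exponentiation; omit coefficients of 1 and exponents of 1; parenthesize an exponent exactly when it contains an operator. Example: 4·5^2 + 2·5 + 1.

8 —HB4→ 2·4 —bump→ 2·5 = 10 —(−1)→ 9
9 —HB5→ 5 + 4 —bump→ 6 + 4 = 10 —(−1)→ 9

5 + 4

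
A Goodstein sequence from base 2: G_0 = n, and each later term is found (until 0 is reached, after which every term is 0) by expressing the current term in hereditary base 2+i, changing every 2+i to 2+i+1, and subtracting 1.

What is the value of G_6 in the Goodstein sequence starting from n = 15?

150994943

i=0: 15 = 2^(2 + 1) + 2^2 + 2 + 1 (b=2); 2→3: 3^(3 + 1) + 3^3 + 3 + 1 = 112; 112−1 = 111
i=1: 111 = 3^(3 + 1) + 3^3 + 3 (b=3); 3→4: 4^(4 + 1) + 4^4 + 4 = 1284; 1284−1 = 1283
i=2: 1283 = 4^(4 + 1) + 4^4 + 3 (b=4); 4→5: 5^(5 + 1) + 5^5 + 3 = 18753; 18753−1 = 18752
i=3: 18752 = 5^(5 + 1) + 5^5 + 2 (b=5); 5→6: 6^(6 + 1) + 6^6 + 2 = 326594; 326594−1 = 326593
i=4: 326593 = 6^(6 + 1) + 6^6 + 1 (b=6); 6→7: 7^(7 + 1) + 7^7 + 1 = 6588345; 6588345−1 = 6588344
i=5: 6588344 = 7^(7 + 1) + 7^7 (b=7); 7→8: 8^(8 + 1) + 8^8 = 150994944; 150994944−1 = 150994943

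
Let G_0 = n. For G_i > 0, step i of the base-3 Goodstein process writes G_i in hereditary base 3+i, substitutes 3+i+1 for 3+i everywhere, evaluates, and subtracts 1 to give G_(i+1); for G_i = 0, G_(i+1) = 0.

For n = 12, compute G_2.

G_0=12  [base 3] 3^2 + 3  →[3↦4]→  4^2 + 4 = 20  −1 ⇒ G_1=19
G_1=19  [base 4] 4^2 + 3  →[4↦5]→  5^2 + 3 = 28  −1 ⇒ G_2=27
G_2=27  [base 5] 5^2 + 2  →[5↦6]→  6^2 + 2 = 38  −1 ⇒ G_3=37

27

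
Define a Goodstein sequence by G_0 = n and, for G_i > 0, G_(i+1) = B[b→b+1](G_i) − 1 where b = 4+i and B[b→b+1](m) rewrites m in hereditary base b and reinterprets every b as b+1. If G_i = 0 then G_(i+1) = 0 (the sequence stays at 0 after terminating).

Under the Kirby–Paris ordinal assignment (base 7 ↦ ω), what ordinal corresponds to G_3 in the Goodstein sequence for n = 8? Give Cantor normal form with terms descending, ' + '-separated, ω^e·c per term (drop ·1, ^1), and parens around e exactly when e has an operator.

ω + 2

base 4: 8 = 2·4; at 5: 2·5 = 10; next = 9
base 5: 9 = 5 + 4; at 6: 6 + 4 = 10; next = 9
base 6: 9 = 6 + 3; at 7: 7 + 3 = 10; next = 9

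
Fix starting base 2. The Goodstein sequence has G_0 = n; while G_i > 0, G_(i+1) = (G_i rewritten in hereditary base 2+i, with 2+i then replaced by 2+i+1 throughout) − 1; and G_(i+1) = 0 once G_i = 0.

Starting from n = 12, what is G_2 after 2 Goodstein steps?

1065

i=0: 12 = 2^(2 + 1) + 2^2 (b=2); 2→3: 3^(3 + 1) + 3^3 = 108; 108−1 = 107
i=1: 107 = 3^(3 + 1) + 2·3^2 + 2·3 + 2 (b=3); 3→4: 4^(4 + 1) + 2·4^2 + 2·4 + 2 = 1066; 1066−1 = 1065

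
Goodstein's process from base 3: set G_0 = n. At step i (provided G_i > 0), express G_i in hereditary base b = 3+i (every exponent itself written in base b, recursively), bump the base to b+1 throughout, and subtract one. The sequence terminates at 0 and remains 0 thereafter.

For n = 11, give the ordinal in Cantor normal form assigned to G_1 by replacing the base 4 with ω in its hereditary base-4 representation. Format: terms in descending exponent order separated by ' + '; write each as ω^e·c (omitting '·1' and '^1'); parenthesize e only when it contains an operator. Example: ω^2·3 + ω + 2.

ω^2 + 1

G_0=11  [base 3] 3^2 + 2  →[3↦4]→  4^2 + 2 = 18  −1 ⇒ G_1=17
G_1=17  [base 4] 4^2 + 1  →[4↦5]→  5^2 + 1 = 26  −1 ⇒ G_2=25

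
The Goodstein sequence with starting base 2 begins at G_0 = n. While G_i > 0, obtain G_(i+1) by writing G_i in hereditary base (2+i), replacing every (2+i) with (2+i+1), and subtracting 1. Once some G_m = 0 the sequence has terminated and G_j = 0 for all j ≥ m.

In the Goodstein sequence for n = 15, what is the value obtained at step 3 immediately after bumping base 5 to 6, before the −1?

i=0: 15 = 2^(2 + 1) + 2^2 + 2 + 1 (b=2); 2→3: 3^(3 + 1) + 3^3 + 3 + 1 = 112; 112−1 = 111
i=1: 111 = 3^(3 + 1) + 3^3 + 3 (b=3); 3→4: 4^(4 + 1) + 4^4 + 4 = 1284; 1284−1 = 1283
i=2: 1283 = 4^(4 + 1) + 4^4 + 3 (b=4); 4→5: 5^(5 + 1) + 5^5 + 3 = 18753; 18753−1 = 18752

326594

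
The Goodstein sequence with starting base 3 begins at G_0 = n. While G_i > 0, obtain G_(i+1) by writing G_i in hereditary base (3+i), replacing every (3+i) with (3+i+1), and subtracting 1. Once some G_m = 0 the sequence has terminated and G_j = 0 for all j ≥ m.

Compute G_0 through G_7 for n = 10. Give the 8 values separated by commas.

10, 16, 24, 27, 30, 33, 36, 39

[0] 10 ≡ 3^2 + 1 (base 3). Lift 4: 17. −1: 16.
[1] 16 ≡ 4^2 (base 4). Lift 5: 25. −1: 24.
[2] 24 ≡ 4·5 + 4 (base 5). Lift 6: 28. −1: 27.
[3] 27 ≡ 4·6 + 3 (base 6). Lift 7: 31. −1: 30.
[4] 30 ≡ 4·7 + 2 (base 7). Lift 8: 34. −1: 33.
[5] 33 ≡ 4·8 + 1 (base 8). Lift 9: 37. −1: 36.
[6] 36 ≡ 4·9 (base 9). Lift 10: 40. −1: 39.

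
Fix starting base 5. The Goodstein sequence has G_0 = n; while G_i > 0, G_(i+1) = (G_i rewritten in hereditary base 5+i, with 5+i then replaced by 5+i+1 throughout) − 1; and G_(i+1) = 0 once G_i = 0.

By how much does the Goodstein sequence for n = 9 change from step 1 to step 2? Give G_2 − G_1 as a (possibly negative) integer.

[0] 9 ≡ 5 + 4 (base 5). Lift 6: 10. −1: 9.
[1] 9 ≡ 6 + 3 (base 6). Lift 7: 10. −1: 9.

0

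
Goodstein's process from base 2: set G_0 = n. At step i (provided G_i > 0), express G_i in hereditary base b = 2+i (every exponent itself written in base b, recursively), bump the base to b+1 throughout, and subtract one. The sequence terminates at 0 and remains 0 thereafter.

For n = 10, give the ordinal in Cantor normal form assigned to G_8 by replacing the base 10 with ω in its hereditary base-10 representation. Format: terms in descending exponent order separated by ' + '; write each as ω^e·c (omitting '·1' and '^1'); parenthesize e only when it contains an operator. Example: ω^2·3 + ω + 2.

i=0: 10 = 2^(2 + 1) + 2 (b=2); 2→3: 3^(3 + 1) + 3 = 84; 84−1 = 83
i=1: 83 = 3^(3 + 1) + 2 (b=3); 3→4: 4^(4 + 1) + 2 = 1026; 1026−1 = 1025
i=2: 1025 = 4^(4 + 1) + 1 (b=4); 4→5: 5^(5 + 1) + 1 = 15626; 15626−1 = 15625
i=3: 15625 = 5^(5 + 1) (b=5); 5→6: 6^(6 + 1) = 279936; 279936−1 = 279935
i=4: 279935 = 5·6^6 + 5·6^5 + 5·6^4 + 5·6^3 + 5·6^2 + 5·6 + 5 (b=6); 6→7: 5·7^7 + 5·7^5 + 5·7^4 + 5·7^3 + 5·7^2 + 5·7 + 5 = 4215755; 4215755−1 = 4215754
i=5: 4215754 = 5·7^7 + 5·7^5 + 5·7^4 + 5·7^3 + 5·7^2 + 5·7 + 4 (b=7); 7→8: 5·8^8 + 5·8^5 + 5·8^4 + 5·8^3 + 5·8^2 + 5·8 + 4 = 84073324; 84073324−1 = 84073323
i=6: 84073323 = 5·8^8 + 5·8^5 + 5·8^4 + 5·8^3 + 5·8^2 + 5·8 + 3 (b=8); 8→9: 5·9^9 + 5·9^5 + 5·9^4 + 5·9^3 + 5·9^2 + 5·9 + 3 = 1937434593; 1937434593−1 = 1937434592
i=7: 1937434592 = 5·9^9 + 5·9^5 + 5·9^4 + 5·9^3 + 5·9^2 + 5·9 + 2 (b=9); 9→10: 5·10^10 + 5·10^5 + 5·10^4 + 5·10^3 + 5·10^2 + 5·10 + 2 = 50000555552; 50000555552−1 = 50000555551
i=8: 50000555551 = 5·10^10 + 5·10^5 + 5·10^4 + 5·10^3 + 5·10^2 + 5·10 + 1 (b=10); 10→11: 5·11^11 + 5·11^5 + 5·11^4 + 5·11^3 + 5·11^2 + 5·11 + 1 = 1426559238831; 1426559238831−1 = 1426559238830

ω^ω·5 + ω^5·5 + ω^4·5 + ω^3·5 + ω^2·5 + ω·5 + 1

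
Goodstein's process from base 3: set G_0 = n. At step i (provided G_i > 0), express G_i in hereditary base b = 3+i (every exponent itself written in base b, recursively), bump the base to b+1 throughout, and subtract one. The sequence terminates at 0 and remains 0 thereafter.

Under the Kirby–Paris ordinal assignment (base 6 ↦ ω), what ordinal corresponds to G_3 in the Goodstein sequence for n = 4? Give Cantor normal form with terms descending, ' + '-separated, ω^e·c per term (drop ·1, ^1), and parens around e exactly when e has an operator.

3

G_0=4  [base 3] 3 + 1  →[3↦4]→  4 + 1 = 5  −1 ⇒ G_1=4
G_1=4  [base 4] 4  →[4↦5]→  5 = 5  −1 ⇒ G_2=4
G_2=4  [base 5] 4  →[5↦6]→  4 = 4  −1 ⇒ G_3=3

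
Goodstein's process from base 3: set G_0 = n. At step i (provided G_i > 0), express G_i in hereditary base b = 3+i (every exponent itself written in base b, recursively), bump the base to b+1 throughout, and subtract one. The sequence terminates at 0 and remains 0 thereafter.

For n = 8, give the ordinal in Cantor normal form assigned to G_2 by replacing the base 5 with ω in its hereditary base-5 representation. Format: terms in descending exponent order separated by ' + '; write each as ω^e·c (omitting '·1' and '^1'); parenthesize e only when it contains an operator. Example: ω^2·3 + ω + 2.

ω·2

i=0: 8 = 2·3 + 2 (b=3); 3→4: 2·4 + 2 = 10; 10−1 = 9
i=1: 9 = 2·4 + 1 (b=4); 4→5: 2·5 + 1 = 11; 11−1 = 10
i=2: 10 = 2·5 (b=5); 5→6: 2·6 = 12; 12−1 = 11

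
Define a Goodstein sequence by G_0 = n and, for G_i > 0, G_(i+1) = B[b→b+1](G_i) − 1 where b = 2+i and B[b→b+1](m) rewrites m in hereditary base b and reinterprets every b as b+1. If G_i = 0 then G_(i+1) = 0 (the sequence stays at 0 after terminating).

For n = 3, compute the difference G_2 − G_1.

step 0: 3 = 2 + 1; sub 3 for 2: 3 + 1; = 4; G_1 = 4−1 = 3
step 1: 3 = 3; sub 4 for 3: 4; = 4; G_2 = 4−1 = 3

0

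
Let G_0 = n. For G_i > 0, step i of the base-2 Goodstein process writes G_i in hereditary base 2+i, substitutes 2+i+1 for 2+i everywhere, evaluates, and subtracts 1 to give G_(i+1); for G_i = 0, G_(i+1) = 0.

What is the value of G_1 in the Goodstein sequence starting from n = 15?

111

step 0: 15 = 2^(2 + 1) + 2^2 + 2 + 1; sub 3 for 2: 3^(3 + 1) + 3^3 + 3 + 1; = 112; G_1 = 112−1 = 111
step 1: 111 = 3^(3 + 1) + 3^3 + 3; sub 4 for 3: 4^(4 + 1) + 4^4 + 4; = 1284; G_2 = 1284−1 = 1283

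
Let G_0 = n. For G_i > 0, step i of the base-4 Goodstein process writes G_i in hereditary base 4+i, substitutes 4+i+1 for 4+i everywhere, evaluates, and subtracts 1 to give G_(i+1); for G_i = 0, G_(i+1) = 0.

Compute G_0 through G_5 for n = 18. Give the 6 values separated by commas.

(0) 18|_4 = 4^2 + 2 ↦ 5^2 + 2|_5 = 27 ⇒ 26
(1) 26|_5 = 5^2 + 1 ↦ 6^2 + 1|_6 = 37 ⇒ 36
(2) 36|_6 = 6^2 ↦ 7^2|_7 = 49 ⇒ 48
(3) 48|_7 = 6·7 + 6 ↦ 6·8 + 6|_8 = 54 ⇒ 53
(4) 53|_8 = 6·8 + 5 ↦ 6·9 + 5|_9 = 59 ⇒ 58

18, 26, 36, 48, 53, 58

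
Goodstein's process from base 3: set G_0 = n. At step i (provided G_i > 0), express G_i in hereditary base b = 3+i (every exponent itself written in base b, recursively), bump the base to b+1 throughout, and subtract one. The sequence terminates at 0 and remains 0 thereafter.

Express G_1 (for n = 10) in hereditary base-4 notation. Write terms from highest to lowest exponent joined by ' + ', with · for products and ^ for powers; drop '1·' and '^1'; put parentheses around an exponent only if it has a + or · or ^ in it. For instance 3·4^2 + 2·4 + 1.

[0] 10 ≡ 3^2 + 1 (base 3). Lift 4: 17. −1: 16.
[1] 16 ≡ 4^2 (base 4). Lift 5: 25. −1: 24.

4^2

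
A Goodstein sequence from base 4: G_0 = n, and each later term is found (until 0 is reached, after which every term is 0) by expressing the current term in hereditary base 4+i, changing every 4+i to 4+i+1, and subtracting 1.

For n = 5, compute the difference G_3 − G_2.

G_0=5  [base 4] 4 + 1  →[4↦5]→  5 + 1 = 6  −1 ⇒ G_1=5
G_1=5  [base 5] 5  →[5↦6]→  6 = 6  −1 ⇒ G_2=5
G_2=5  [base 6] 5  →[6↦7]→  5 = 5  −1 ⇒ G_3=4

-1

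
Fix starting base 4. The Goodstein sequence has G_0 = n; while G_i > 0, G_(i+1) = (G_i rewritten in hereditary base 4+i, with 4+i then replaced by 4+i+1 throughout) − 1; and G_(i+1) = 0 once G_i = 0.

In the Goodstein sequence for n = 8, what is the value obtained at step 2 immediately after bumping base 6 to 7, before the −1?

10

(0) 8|_4 = 2·4 ↦ 2·5|_5 = 10 ⇒ 9
(1) 9|_5 = 5 + 4 ↦ 6 + 4|_6 = 10 ⇒ 9
(2) 9|_6 = 6 + 3 ↦ 7 + 3|_7 = 10 ⇒ 9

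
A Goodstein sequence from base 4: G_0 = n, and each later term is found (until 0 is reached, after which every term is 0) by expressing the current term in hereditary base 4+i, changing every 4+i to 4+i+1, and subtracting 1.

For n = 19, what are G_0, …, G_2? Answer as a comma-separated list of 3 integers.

(0) 19|_4 = 4^2 + 3 ↦ 5^2 + 3|_5 = 28 ⇒ 27
(1) 27|_5 = 5^2 + 2 ↦ 6^2 + 2|_6 = 38 ⇒ 37

19, 27, 37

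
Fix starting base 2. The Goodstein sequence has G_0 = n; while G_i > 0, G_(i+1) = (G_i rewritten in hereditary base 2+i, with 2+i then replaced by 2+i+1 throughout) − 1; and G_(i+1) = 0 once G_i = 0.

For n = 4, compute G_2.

41

step 0: 4 = 2^2; sub 3 for 2: 3^3; = 27; G_1 = 27−1 = 26
step 1: 26 = 2·3^2 + 2·3 + 2; sub 4 for 3: 2·4^2 + 2·4 + 2; = 42; G_2 = 42−1 = 41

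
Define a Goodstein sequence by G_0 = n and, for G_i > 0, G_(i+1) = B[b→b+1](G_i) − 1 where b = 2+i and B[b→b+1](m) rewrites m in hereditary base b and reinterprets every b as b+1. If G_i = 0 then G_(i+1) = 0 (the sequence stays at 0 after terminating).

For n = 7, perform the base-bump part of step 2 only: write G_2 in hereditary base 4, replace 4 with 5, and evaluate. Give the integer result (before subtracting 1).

i=0: 7 = 2^2 + 2 + 1 (b=2); 2→3: 3^3 + 3 + 1 = 31; 31−1 = 30
i=1: 30 = 3^3 + 3 (b=3); 3→4: 4^4 + 4 = 260; 260−1 = 259
i=2: 259 = 4^4 + 3 (b=4); 4→5: 5^5 + 3 = 3128; 3128−1 = 3127

3128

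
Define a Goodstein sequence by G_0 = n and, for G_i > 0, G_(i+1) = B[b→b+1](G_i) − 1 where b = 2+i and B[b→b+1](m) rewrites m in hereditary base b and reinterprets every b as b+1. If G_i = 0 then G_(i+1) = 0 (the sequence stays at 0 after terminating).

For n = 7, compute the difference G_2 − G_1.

[0] 7 ≡ 2^2 + 2 + 1 (base 2). Lift 3: 31. −1: 30.
[1] 30 ≡ 3^3 + 3 (base 3). Lift 4: 260. −1: 259.

229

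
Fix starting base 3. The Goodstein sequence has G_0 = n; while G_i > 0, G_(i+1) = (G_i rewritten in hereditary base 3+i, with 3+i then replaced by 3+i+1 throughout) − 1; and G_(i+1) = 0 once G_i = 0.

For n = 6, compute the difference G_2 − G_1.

0

6 —HB3→ 2·3 —bump→ 2·4 = 8 —(−1)→ 7
7 —HB4→ 4 + 3 —bump→ 5 + 3 = 8 —(−1)→ 7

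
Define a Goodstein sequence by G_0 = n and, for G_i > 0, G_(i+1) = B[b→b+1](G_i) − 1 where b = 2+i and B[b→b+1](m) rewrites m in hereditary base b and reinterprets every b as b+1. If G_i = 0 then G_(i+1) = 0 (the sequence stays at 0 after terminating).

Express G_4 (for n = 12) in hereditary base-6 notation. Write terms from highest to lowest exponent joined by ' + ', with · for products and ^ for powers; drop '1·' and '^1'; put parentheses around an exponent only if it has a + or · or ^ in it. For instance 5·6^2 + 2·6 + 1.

6^(6 + 1) + 2·6^2 + 6 + 5

G_0 = 12. HB_2(12) = 2^(2 + 1) + 2^2. Bump = 108. G_1 = 107.
G_1 = 107. HB_3(107) = 3^(3 + 1) + 2·3^2 + 2·3 + 2. Bump = 1066. G_2 = 1065.
G_2 = 1065. HB_4(1065) = 4^(4 + 1) + 2·4^2 + 2·4 + 1. Bump = 15686. G_3 = 15685.
G_3 = 15685. HB_5(15685) = 5^(5 + 1) + 2·5^2 + 2·5. Bump = 280020. G_4 = 280019.
G_4 = 280019. HB_6(280019) = 6^(6 + 1) + 2·6^2 + 6 + 5. Bump = 5764911. G_5 = 5764910.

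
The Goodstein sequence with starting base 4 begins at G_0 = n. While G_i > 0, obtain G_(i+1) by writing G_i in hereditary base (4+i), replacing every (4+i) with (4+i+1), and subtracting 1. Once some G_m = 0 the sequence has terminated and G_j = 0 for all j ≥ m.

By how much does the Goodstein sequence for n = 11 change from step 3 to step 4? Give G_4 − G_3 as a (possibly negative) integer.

1

[0] 11 ≡ 2·4 + 3 (base 4). Lift 5: 13. −1: 12.
[1] 12 ≡ 2·5 + 2 (base 5). Lift 6: 14. −1: 13.
[2] 13 ≡ 2·6 + 1 (base 6). Lift 7: 15. −1: 14.
[3] 14 ≡ 2·7 (base 7). Lift 8: 16. −1: 15.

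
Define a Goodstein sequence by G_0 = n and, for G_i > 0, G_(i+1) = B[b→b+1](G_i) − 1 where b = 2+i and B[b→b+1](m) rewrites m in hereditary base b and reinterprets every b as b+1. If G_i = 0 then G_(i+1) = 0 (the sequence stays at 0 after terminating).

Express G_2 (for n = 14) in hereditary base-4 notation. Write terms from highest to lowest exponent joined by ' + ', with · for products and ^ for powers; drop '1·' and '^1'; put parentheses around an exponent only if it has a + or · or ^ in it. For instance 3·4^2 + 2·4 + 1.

(0) 14|_2 = 2^(2 + 1) + 2^2 + 2 ↦ 3^(3 + 1) + 3^3 + 3|_3 = 111 ⇒ 110
(1) 110|_3 = 3^(3 + 1) + 3^3 + 2 ↦ 4^(4 + 1) + 4^4 + 2|_4 = 1282 ⇒ 1281
(2) 1281|_4 = 4^(4 + 1) + 4^4 + 1 ↦ 5^(5 + 1) + 5^5 + 1|_5 = 18751 ⇒ 18750

4^(4 + 1) + 4^4 + 1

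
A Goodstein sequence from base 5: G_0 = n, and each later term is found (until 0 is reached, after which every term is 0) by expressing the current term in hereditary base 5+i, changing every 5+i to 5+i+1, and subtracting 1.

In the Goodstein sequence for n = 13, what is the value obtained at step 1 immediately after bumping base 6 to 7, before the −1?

16

(0) 13|_5 = 2·5 + 3 ↦ 2·6 + 3|_6 = 15 ⇒ 14
(1) 14|_6 = 2·6 + 2 ↦ 2·7 + 2|_7 = 16 ⇒ 15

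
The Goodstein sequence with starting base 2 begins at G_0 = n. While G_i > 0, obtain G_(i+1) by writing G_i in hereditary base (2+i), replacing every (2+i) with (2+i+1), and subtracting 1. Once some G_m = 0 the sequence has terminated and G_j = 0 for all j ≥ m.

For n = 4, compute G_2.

G_0=4  [base 2] 2^2  →[2↦3]→  3^3 = 27  −1 ⇒ G_1=26
G_1=26  [base 3] 2·3^2 + 2·3 + 2  →[3↦4]→  2·4^2 + 2·4 + 2 = 42  −1 ⇒ G_2=41

41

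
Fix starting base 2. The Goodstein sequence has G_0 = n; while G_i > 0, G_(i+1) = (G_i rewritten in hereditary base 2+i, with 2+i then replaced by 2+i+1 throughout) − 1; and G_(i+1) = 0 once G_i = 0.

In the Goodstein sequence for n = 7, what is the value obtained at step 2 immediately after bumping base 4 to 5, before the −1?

[0] 7 ≡ 2^2 + 2 + 1 (base 2). Lift 3: 31. −1: 30.
[1] 30 ≡ 3^3 + 3 (base 3). Lift 4: 260. −1: 259.
[2] 259 ≡ 4^4 + 3 (base 4). Lift 5: 3128. −1: 3127.

3128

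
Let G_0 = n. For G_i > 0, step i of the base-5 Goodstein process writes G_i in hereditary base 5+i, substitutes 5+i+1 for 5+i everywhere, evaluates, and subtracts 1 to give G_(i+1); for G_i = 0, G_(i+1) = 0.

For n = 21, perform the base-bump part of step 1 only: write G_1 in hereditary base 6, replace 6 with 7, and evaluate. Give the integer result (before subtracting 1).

28

base 5: 21 = 4·5 + 1; at 6: 4·6 + 1 = 25; next = 24
base 6: 24 = 4·6; at 7: 4·7 = 28; next = 27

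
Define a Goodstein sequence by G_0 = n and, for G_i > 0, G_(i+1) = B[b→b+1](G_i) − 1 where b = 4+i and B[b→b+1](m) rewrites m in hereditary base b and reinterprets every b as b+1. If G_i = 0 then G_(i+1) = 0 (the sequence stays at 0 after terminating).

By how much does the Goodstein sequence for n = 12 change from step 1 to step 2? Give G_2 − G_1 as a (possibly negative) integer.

1

step 0: 12 = 3·4; sub 5 for 4: 3·5; = 15; G_1 = 15−1 = 14
step 1: 14 = 2·5 + 4; sub 6 for 5: 2·6 + 4; = 16; G_2 = 16−1 = 15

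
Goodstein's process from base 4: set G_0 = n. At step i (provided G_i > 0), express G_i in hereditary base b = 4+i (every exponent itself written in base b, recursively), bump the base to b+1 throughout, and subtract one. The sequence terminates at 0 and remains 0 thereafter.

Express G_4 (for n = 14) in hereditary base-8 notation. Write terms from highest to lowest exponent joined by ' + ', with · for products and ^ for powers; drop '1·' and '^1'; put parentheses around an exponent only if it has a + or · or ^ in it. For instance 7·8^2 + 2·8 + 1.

G_0 = 14. HB_4(14) = 3·4 + 2. Bump = 17. G_1 = 16.
G_1 = 16. HB_5(16) = 3·5 + 1. Bump = 19. G_2 = 18.
G_2 = 18. HB_6(18) = 3·6. Bump = 21. G_3 = 20.
G_3 = 20. HB_7(20) = 2·7 + 6. Bump = 22. G_4 = 21.

2·8 + 5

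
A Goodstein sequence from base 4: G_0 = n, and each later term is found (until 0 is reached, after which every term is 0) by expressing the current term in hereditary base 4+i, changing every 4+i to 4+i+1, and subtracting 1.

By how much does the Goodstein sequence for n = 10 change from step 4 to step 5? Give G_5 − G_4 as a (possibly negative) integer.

0

G_0 = 10. HB_4(10) = 2·4 + 2. Bump = 12. G_1 = 11.
G_1 = 11. HB_5(11) = 2·5 + 1. Bump = 13. G_2 = 12.
G_2 = 12. HB_6(12) = 2·6. Bump = 14. G_3 = 13.
G_3 = 13. HB_7(13) = 7 + 6. Bump = 14. G_4 = 13.
G_4 = 13. HB_8(13) = 8 + 5. Bump = 14. G_5 = 13.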